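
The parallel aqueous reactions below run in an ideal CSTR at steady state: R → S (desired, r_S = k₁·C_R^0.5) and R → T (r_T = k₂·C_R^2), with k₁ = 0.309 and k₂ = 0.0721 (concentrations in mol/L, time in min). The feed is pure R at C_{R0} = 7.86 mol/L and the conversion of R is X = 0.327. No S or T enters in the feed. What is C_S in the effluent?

0.670 mol/L

Exit C_R = C_{R0}(1−X) = 7.86×0.673 = 5.290 mol/L.
Rates in a CSTR are evaluated at the outlet concentration: r_S = 0.309×5.290^0.5 = 0.7107, r_T = 0.0721×5.290^2 = 2.017.
Fraction of consumed R going to S: r_S/(r_S+r_T) = 0.2605.
C_S = 0.2605·C_{R0}·X = 0.2605×7.86×0.327 = 0.670 mol/L.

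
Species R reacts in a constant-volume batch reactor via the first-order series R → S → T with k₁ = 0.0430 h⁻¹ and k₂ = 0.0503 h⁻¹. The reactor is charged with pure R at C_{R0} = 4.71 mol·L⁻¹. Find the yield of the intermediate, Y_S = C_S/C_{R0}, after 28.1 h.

0.326

The intermediate concentration in a first-order A→B→C sequence is C_S = k₁C_{R0}(e^(−k₁t) − e^(−k₂t))/(k₂−k₁).
e^(−k₁t) = e^(−0.0430×28.1) = e^(−1.208) = 0.2987; e^(−k₂t) = e^(−1.413) = 0.2433.
C_S = 0.0430×4.71/(0.0503−0.0430) × (0.2987−0.2433) = 27.74×0.05540 = 1.537 mol·L⁻¹.
Y_S = C_S/C_{R0} = 1.537/4.71 = 0.326.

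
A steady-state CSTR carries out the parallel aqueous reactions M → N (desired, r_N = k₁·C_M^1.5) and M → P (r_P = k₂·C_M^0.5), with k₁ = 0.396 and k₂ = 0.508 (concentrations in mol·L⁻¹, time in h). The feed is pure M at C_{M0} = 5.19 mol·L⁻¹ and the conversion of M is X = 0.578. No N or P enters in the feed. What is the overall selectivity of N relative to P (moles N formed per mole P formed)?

Exit C_M = C_{M0}(1−X) = 5.19×0.422 = 2.190 mol·L⁻¹.
Rates in a CSTR are evaluated at the outlet concentration: r_N = 0.396×2.190^1.5 = 1.284, r_P = 0.508×2.190^0.5 = 0.7518.
Overall selectivity = C_N/C_P = r_Nτ/(r_Pτ) = r_N/r_P = 1.71.

1.71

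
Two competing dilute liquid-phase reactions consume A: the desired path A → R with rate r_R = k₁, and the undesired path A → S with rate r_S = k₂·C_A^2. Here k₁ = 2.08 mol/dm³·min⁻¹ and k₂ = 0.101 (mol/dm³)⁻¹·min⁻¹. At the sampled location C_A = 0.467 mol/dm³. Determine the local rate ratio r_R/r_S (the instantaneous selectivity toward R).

S_{R/S} = r_R/r_S = (k₁)/(k₂·C_A^2) = (k₁/k₂)·C_A^-2.
= (2.08) / (0.101×0.4670^2) = 2.080/0.02203 = 94.4.
The undesired path is higher order in A, so low C_A (CSTR or dilute feed) favours R.

94.4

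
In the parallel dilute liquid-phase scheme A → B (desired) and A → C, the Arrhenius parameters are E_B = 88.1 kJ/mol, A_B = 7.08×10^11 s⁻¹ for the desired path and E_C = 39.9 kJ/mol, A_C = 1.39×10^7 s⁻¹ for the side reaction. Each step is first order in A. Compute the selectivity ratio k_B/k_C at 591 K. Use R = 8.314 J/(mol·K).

With equal orders, S_{B/C} = k_B/k_C = (A_B/A_C)·exp[(E_C−E_B)/(RT)].
(E_C−E_B)/(RT) = (39.9−88.1)×10³/(8.314×591) = -48200/4914 = -9.810.
k_B/k_C = (7.08×10^11/1.39×10^7)·exp(-9.810) = 50935 × 5.492×10^-5 = 2.80.
Since E_B > E_C, raising the temperature improves selectivity toward B.

2.80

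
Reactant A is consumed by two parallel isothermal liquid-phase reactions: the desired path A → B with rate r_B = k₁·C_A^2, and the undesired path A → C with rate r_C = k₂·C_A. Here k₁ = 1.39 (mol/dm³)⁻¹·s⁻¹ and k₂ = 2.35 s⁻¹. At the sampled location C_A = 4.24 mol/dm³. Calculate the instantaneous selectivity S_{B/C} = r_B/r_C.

S_{B/C} = r_B/r_C = (k₁·C_A^2)/(k₂·C_A) = (k₁/k₂)·C_A.
= (1.39×4.240^2) / (2.35×4.240) = 24.99/9.964 = 2.51.
Since the desired path is higher order in A, keeping C_A high (PFR or concentrated feed) favours B.

2.51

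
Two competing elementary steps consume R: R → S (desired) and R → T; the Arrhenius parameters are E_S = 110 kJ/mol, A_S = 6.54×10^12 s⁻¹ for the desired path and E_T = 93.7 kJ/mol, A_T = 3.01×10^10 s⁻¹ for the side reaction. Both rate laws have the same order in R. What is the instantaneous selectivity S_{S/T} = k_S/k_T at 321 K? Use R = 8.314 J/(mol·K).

k_S/k_T = (A_S/A_T)·exp[−(E_S−E_T)/(RT)] = (A_S/A_T)·exp[(E_T−E_S)/(RT)].
(E_T−E_S)/(RT) = (93.7−110)×10³/(8.314×321) = -16300/2669 = -6.108.
k_S/k_T = (6.54×10^12/3.01×10^10)·exp(-6.108) = 217.3 × 0.002226 = 0.484.

0.484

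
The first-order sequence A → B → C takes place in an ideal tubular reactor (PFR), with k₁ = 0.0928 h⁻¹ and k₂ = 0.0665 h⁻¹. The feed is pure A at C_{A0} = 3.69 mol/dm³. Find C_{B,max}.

Evaluating C_B at τ_opt = ln(k₂/k₁)/(k₂−k₁) gives C_{B,max}/C_{A0} = (k₁/k₂)^[k₂/(k₂−k₁)].
= (0.0928/0.0665)^(0.0665/(0.0665−0.0928)) = (1.395)^(-2.529) = 0.4306.
C_{B,max} = 0.4306×3.69 = 1.59 mol/dm³.

1.59 mol/dm³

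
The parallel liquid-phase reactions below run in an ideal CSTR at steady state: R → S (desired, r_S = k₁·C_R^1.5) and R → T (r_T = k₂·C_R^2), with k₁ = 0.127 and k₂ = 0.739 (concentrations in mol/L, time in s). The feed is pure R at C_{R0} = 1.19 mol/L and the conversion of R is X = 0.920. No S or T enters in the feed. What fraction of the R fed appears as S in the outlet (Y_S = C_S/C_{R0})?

Exit C_R = C_{R0}(1−X) = 1.19×0.0800 = 0.09520 mol/L.
A CSTR operates uniformly at the exit composition, giving r_S = 0.003730 and r_T = 0.006698 (each k·C_R^n at C_R = 0.09520).
Fraction of consumed R going to S: r_S/(r_S+r_T) = 0.3577.
C_S = 0.3577·C_{R0}·X = 0.3577×1.19×0.920 = 0.392 mol/L; Y_S = C_S/C_{R0} = 0.329.

0.329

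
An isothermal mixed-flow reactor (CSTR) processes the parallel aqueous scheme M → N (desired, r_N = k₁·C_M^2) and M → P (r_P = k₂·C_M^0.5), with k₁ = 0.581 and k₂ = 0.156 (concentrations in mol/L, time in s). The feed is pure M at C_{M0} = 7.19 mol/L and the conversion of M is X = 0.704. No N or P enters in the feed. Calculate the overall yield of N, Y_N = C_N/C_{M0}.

Exit C_M = C_{M0}(1−X) = 7.19×0.296 = 2.128 mol/L.
In a CSTR the entire volume is at exit conditions, so r_N = 0.581×2.128^2 = 2.632 and r_P = 0.156×2.128^0.5 = 0.2276.
Fraction of consumed M going to N: r_N/(r_N+r_P) = 0.9204.
C_N = 0.9204·C_{M0}·X = 0.9204×7.19×0.704 = 4.66 mol/L; Y_N = C_N/C_{M0} = 0.648.

0.648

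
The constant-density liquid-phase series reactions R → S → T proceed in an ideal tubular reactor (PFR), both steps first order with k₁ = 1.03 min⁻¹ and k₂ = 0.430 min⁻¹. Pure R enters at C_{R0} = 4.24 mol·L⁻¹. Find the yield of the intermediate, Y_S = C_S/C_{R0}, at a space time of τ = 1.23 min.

0.528

The intermediate concentration in a first-order A→B→C sequence is C_S = k₁C_{R0}(e^(−k₁τ) − e^(−k₂τ))/(k₂−k₁).
e^(−k₁τ) = e^(−1.03×1.23) = e^(−1.267) = 0.2817; e^(−k₂τ) = e^(−0.5289) = 0.5893.
C_S = 1.03×4.24/(0.430−1.03) × (0.2817−0.5893) = (-7.279)×(-0.3075) = 2.239 mol·L⁻¹.
Y_S = C_S/C_{R0} = 2.239/4.24 = 0.528.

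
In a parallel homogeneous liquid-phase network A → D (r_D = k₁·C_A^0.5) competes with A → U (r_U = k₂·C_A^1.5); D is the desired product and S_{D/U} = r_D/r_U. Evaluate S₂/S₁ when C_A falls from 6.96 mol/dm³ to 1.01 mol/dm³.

6.89

S_{D/U} = (k₁/k₂)·C_A⁻¹, so S₂/S₁ = (C_{A,2}/C_{A,1})⁻¹.
= 6.96/1.01 = 6.89.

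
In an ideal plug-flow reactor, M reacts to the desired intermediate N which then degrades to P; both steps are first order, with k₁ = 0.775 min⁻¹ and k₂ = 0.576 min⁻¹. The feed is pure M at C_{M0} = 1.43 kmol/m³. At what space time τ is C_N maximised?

1.49 min

Setting dC_N/dτ = 0 gives τ_opt = ln(k₂/k₁)/(k₂−k₁).
= ln(0.576/0.775)/(0.576−0.775) = ln(0.7432)/-0.1990 = -0.2968/-0.1990 = 1.49 min.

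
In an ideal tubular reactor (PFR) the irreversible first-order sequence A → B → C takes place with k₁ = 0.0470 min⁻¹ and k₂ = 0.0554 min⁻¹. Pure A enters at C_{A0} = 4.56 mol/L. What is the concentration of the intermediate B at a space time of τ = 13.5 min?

1.45 mol/L

The intermediate concentration in a first-order A→B→C sequence is C_B = k₁C_{A0}(e^(−k₁τ) − e^(−k₂τ))/(k₂−k₁).
e^(−k₁τ) = e^(−0.0470×13.5) = e^(−0.6345) = 0.5302; e^(−k₂τ) = e^(−0.7479) = 0.4734.
C_B = 0.0470×4.56/(0.0554−0.0470) × (0.5302−0.4734) = 25.51×0.05684 = 1.450 mol/L.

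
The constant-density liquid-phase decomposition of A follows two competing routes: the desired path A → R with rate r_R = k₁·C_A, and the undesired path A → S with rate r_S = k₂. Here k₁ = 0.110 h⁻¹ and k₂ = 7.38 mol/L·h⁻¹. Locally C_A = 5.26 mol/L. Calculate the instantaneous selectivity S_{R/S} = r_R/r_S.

S_{R/S} = r_R/r_S = (k₁·C_A)/(k₂) = (k₁/k₂)·C_A.
= (0.110×5.260) / (7.38) = 0.5786/7.380 = 0.0784.
Since the desired path is higher order in A, keeping C_A high (PFR or concentrated feed) favours R.

0.0784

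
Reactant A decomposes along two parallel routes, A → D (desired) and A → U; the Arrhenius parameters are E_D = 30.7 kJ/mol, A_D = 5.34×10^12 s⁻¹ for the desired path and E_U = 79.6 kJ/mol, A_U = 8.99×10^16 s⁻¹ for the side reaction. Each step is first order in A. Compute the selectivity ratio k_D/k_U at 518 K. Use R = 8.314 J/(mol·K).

k_D/k_U = (A_D/A_U)·exp[−(E_D−E_U)/(RT)] = (A_D/A_U)·exp[(E_U−E_D)/(RT)].
(E_U−E_D)/(RT) = (79.6−30.7)×10³/(8.314×518) = 48900/4307 = 11.35.
k_D/k_U = (5.34×10^12/8.99×10^16)·exp(11.35) = 5.940×10^-5 × 85351 = 5.07.
Since E_D < E_U, lowering the temperature improves selectivity toward D.

5.07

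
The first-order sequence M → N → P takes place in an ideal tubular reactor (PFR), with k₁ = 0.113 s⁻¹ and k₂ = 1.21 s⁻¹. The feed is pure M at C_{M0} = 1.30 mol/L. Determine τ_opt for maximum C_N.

2.16 s

Setting dC_N/dτ = 0 gives τ_opt = ln(k₂/k₁)/(k₂−k₁).
= ln(1.21/0.113)/(1.21−0.113) = ln(10.71)/1.097 = 2.371/1.097 = 2.16 s.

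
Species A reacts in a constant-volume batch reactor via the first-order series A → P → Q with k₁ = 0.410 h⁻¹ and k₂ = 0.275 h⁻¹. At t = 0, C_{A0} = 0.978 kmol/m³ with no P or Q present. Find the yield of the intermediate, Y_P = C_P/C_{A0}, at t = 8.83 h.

0.187

For first-order series with pure A initially, C_P(t) = k₁C_{A0}/(k₂−k₁)·(e^(−k₁t) − e^(−k₂t)).
e^(−k₁t) = e^(−0.410×8.83) = e^(−3.620) = 0.02677; e^(−k₂t) = e^(−2.428) = 0.08819.
C_P = 0.410×0.978/(0.275−0.410) × (0.02677−0.08819) = (-2.970)×(-0.06142) = 0.1824 kmol/m³.
Y_P = C_P/C_{A0} = 0.1824/0.978 = 0.187.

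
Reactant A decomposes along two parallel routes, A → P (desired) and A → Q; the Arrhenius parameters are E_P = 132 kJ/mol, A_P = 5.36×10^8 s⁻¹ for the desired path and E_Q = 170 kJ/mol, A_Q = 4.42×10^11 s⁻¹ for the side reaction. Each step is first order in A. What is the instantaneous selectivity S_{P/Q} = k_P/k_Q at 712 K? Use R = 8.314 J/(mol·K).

0.744

Since both paths have the same order in A, the concentration cancels and S_{P/Q} = k_P/k_Q = (A_P/A_Q)·exp[(E_Q−E_P)/(RT)].
(E_Q−E_P)/(RT) = (170−132)×10³/(8.314×712) = 38000/5920 = 6.419.
k_P/k_Q = (5.36×10^8/4.42×10^11)·exp(6.419) = 0.001213 × 613.6 = 0.744.
Since E_P < E_Q, lowering the temperature improves selectivity toward P.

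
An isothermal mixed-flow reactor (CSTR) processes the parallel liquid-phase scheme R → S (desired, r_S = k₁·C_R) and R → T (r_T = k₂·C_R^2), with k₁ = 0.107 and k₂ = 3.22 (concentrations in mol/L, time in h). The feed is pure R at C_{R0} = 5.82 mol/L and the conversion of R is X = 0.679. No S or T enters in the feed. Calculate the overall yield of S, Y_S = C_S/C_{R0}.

Exit C_R = C_{R0}(1−X) = 5.82×0.321 = 1.868 mol/L.
Rates in a CSTR are evaluated at the outlet concentration: r_S = 0.107×1.868 = 0.1999, r_T = 3.22×1.868^2 = 11.24.
Fraction of consumed R going to S: r_S/(r_S+r_T) = 0.01748.
C_S = 0.01748·C_{R0}·X = 0.01748×5.82×0.679 = 0.0691 mol/L; Y_S = C_S/C_{R0} = 0.0119.

0.0119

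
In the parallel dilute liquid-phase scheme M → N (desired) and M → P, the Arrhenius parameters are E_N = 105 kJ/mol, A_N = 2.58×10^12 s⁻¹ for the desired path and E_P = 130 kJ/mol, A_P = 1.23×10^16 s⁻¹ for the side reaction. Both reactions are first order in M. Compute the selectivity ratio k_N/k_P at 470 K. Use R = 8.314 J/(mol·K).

0.126

Since both paths have the same order in M, the concentration cancels and S_{N/P} = k_N/k_P = (A_N/A_P)·exp[(E_P−E_N)/(RT)].
(E_P−E_N)/(RT) = (130−105)×10³/(8.314×470) = 25000/3908 = 6.398.
k_N/k_P = (2.58×10^12/1.23×10^16)·exp(6.398) = 2.098×10^-4 × 600.5 = 0.126.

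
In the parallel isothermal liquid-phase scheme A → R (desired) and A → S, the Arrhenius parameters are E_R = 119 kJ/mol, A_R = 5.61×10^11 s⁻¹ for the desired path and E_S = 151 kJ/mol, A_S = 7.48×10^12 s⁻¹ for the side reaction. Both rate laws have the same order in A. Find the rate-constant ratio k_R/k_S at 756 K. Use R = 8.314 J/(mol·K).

12.2

k_R/k_S = (A_R/A_S)·exp[−(E_R−E_S)/(RT)] = (A_R/A_S)·exp[(E_S−E_R)/(RT)].
(E_S−E_R)/(RT) = (151−119)×10³/(8.314×756) = 32000/6285 = 5.091.
k_R/k_S = (5.61×10^11/7.48×10^12)·exp(5.091) = 0.07500 × 162.6 = 12.2.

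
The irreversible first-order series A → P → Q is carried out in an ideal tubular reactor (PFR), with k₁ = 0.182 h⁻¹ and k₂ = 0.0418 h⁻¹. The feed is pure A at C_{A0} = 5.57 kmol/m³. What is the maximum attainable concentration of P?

3.59 kmol/m³

For a first-order series the maximum intermediate yield is C_{P,max}/C_{A0} = (k₁/k₂)^[k₂/(k₂−k₁)].
= (0.182/0.0418)^(0.0418/(0.0418−0.182)) = (4.354)^(-0.2981) = 0.6449.
C_{P,max} = 0.6449×5.57 = 3.59 kmol/m³.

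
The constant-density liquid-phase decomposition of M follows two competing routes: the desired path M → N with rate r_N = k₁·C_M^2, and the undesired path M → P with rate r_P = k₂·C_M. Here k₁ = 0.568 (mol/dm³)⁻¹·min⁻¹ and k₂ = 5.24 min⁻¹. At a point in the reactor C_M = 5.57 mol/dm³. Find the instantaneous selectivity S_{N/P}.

S_{N/P} = r_N/r_P = (k₁·C_M^2)/(k₂·C_M) = (k₁/k₂)·C_M.
= (0.568×5.570^2) / (5.24×5.570) = 17.62/29.19 = 0.604.

0.604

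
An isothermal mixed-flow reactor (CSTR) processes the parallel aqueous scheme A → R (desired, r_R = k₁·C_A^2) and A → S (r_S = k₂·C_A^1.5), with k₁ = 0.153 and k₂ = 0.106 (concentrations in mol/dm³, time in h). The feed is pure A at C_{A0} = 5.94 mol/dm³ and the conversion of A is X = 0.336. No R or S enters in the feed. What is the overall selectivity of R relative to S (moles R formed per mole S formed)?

2.87

Exit C_A = C_{A0}(1−X) = 5.94×0.664 = 3.944 mol/dm³.
Rates in a CSTR are evaluated at the outlet concentration: r_R = 0.153×3.944^2 = 2.380, r_S = 0.106×3.944^1.5 = 0.8303.
Overall selectivity = C_R/C_S = r_Rτ/(r_Sτ) = r_R/r_S = 2.87.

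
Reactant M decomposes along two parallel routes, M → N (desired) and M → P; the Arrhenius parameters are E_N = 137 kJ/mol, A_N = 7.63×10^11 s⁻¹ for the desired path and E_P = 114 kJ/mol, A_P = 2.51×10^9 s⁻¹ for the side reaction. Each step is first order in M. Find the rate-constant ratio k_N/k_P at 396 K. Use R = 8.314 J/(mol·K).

0.281

k_N/k_P = (A_N/A_P)·exp[−(E_N−E_P)/(RT)] = (A_N/A_P)·exp[(E_P−E_N)/(RT)].
(E_P−E_N)/(RT) = (114−137)×10³/(8.314×396) = -23000/3292 = -6.986.
k_N/k_P = (7.63×10^11/2.51×10^9)·exp(-6.986) = 304.0 × 9.248×10^-4 = 0.281.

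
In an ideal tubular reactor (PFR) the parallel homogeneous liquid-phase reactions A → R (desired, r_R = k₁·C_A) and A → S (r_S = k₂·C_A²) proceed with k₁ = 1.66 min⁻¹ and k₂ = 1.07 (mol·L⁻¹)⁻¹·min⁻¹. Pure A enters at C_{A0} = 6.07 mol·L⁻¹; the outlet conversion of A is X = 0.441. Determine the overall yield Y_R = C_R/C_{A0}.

0.111

C_A = C_{A0}(1−X) = 3.393 mol·L⁻¹.
Along a PFR/batch, dC_R/dC_A = −r_R/(r_R+r_S) = −k₁/(k₁+k₂·C_A).
Integrating from C_{A0} to C_A: C_R = (1.66/1.07)·ln[(1.66+1.07·6.07)/(1.66+1.07·3.39)] = 1.551·ln(8.155/5.291) = 0.6713 mol·L⁻¹.
Y_R = C_R/C_{A0} = 0.6713/6.07 = 0.111.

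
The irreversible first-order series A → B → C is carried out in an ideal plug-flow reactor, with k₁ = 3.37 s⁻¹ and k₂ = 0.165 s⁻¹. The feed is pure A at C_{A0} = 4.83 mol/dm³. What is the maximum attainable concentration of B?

For a first-order series the maximum intermediate yield is C_{B,max}/C_{A0} = (k₁/k₂)^[k₂/(k₂−k₁)].
= (3.37/0.165)^(0.165/(0.165−3.37)) = (20.42)^(-0.05148) = 0.8562.
C_{B,max} = 0.8562×4.83 = 4.14 mol/dm³.

4.14 mol/dm³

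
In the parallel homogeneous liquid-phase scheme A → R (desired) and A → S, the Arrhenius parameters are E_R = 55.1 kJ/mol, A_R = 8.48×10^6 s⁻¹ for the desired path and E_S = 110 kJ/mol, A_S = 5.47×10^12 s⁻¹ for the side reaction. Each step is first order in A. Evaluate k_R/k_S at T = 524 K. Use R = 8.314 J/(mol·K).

k_R/k_S = (A_R/A_S)·exp[−(E_R−E_S)/(RT)] = (A_R/A_S)·exp[(E_S−E_R)/(RT)].
(E_S−E_R)/(RT) = (110−55.1)×10³/(8.314×524) = 54900/4357 = 12.60.
k_R/k_S = (8.48×10^6/5.47×10^12)·exp(12.60) = 1.550×10^-6 × 2.971×10^5 = 0.461.

0.461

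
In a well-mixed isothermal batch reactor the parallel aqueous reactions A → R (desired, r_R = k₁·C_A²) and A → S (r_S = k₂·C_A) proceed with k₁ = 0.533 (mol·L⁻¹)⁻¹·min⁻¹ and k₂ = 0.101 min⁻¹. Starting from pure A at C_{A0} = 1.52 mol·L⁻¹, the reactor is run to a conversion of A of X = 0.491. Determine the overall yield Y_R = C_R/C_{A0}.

0.419

C_A = C_{A0}(1−X) = 0.7737 mol·L⁻¹.
Along a PFR/batch, dC_S/dC_A = −r_S/(r_R+r_S) = −k₂/(k₂+k₁·C_A).
Integrating from C_{A0} to C_A: C_S = (0.101/0.533)·ln[(0.101+0.533·1.52)/(0.101+0.533·0.774)] = 0.1895·ln(0.9112/0.5134) = 0.1087 mol·L⁻¹.
Then C_R = (C_{A0}−C_A) − C_S = 0.7463 − 0.1087 = 0.6376 mol·L⁻¹.
Y_R = C_R/C_{A0} = 0.6376/1.52 = 0.419.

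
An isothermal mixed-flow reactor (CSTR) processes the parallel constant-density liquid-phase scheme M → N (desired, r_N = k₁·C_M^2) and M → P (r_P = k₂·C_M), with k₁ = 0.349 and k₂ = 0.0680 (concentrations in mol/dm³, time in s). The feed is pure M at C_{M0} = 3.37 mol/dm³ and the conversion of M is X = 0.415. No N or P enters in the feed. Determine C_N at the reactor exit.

Exit C_M = C_{M0}(1−X) = 3.37×0.585 = 1.971 mol/dm³.
A CSTR operates uniformly at the exit composition, giving r_N = 1.356 and r_P = 0.1341 (each k·C_M^n at C_M = 1.971).
Fraction of consumed M going to N: r_N/(r_N+r_P) = 0.9101.
C_N = 0.9101·C_{M0}·X = 0.9101×3.37×0.415 = 1.27 mol/dm³.

1.27 mol/dm³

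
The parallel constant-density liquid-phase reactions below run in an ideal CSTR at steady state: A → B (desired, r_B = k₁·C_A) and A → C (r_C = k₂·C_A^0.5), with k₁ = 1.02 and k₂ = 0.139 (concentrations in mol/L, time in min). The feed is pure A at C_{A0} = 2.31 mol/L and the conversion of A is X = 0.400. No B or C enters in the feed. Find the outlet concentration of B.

0.828 mol/L

Exit C_A = C_{A0}(1−X) = 2.31×0.600 = 1.386 mol/L.
A CSTR operates uniformly at the exit composition, giving r_B = 1.414 and r_C = 0.1636 (each k·C_A^n at C_A = 1.386).
Fraction of consumed A going to B: r_B/(r_B+r_C) = 0.8963.
C_B = 0.8963·C_{A0}·X = 0.8963×2.31×0.400 = 0.828 mol/L.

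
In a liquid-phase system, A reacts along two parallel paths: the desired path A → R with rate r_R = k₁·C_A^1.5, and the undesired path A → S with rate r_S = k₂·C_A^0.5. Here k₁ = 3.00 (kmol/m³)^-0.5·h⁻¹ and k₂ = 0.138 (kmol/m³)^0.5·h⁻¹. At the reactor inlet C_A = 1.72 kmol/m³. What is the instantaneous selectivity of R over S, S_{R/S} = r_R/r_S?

S_{R/S} = r_R/r_S = (k₁·C_A^1.5)/(k₂·C_A^0.5) = (k₁/k₂)·C_A.
= (3.00×1.720^1.5) / (0.138×1.720^0.5) = 6.767/0.1810 = 37.4.
Since the desired path is higher order in A, keeping C_A high (PFR or concentrated feed) favours R.

37.4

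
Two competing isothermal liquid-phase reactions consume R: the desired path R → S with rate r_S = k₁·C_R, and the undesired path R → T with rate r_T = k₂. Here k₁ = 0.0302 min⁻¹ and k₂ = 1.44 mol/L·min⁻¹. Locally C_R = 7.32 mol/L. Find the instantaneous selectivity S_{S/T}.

0.154

S_{S/T} = r_S/r_T = (k₁·C_R)/(k₂) = (k₁/k₂)·C_R.
= (0.0302×7.320) / (1.44) = 0.2211/1.440 = 0.154.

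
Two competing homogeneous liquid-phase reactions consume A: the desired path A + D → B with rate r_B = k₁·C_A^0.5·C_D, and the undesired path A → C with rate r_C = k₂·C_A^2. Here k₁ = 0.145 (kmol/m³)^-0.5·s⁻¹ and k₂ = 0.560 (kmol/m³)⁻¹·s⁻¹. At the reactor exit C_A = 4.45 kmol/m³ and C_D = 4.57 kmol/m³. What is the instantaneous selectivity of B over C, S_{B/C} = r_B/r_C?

0.126

S_{B/C} = r_B/r_C = (k₁·C_A^0.5·C_D)/(k₂·C_A^2) = (k₁/k₂)·C_A^-1.5·C_D.
= (0.145×4.450^0.5×4.570) / (0.560×4.450^2) = 1.398/11.09 = 0.126.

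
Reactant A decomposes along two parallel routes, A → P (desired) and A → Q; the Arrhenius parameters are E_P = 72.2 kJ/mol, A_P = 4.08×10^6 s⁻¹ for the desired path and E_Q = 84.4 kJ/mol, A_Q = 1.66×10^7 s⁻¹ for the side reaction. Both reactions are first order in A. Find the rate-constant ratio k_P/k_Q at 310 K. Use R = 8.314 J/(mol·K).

Since both paths have the same order in A, the concentration cancels and S_{P/Q} = k_P/k_Q = (A_P/A_Q)·exp[(E_Q−E_P)/(RT)].
(E_Q−E_P)/(RT) = (84.4−72.2)×10³/(8.314×310) = 12200/2577 = 4.734.
k_P/k_Q = (4.08×10^6/1.66×10^7)·exp(4.734) = 0.2458 × 113.7 = 27.9.

27.9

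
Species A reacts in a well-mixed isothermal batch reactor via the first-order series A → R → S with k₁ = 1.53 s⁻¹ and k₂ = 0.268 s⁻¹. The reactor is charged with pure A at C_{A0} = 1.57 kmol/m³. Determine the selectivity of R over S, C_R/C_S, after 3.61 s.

0.844

For first-order series with pure A initially, C_R(t) = k₁C_{A0}/(k₂−k₁)·(e^(−k₁t) − e^(−k₂t)).
e^(−k₁t) = e^(−1.53×3.61) = e^(−5.523) = 0.003993; e^(−k₂t) = e^(−0.9675) = 0.3800.
C_R = 1.53×1.57/(0.268−1.53) × (0.003993−0.3800) = (-1.903)×(-0.3760) = 0.7158 kmol/m³.
C_A = C_{A0}e^(−k₁t) = 0.006268 kmol/m³, so C_S = C_{A0}−C_A−C_R = 0.8480 kmol/m³; C_R/C_S = 0.844.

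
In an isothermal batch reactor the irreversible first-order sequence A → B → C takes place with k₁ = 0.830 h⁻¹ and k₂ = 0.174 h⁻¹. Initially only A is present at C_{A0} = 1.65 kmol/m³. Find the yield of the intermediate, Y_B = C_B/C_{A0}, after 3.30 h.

For first-order series with pure A initially, C_B(t) = k₁C_{A0}/(k₂−k₁)·(e^(−k₁t) − e^(−k₂t)).
e^(−k₁t) = e^(−0.830×3.30) = e^(−2.739) = 0.06463; e^(−k₂t) = e^(−0.5742) = 0.5632.
C_B = 0.830×1.65/(0.174−0.830) × (0.06463−0.5632) = (-2.088)×(-0.4985) = 1.041 kmol/m³.
Y_B = C_B/C_{A0} = 1.041/1.65 = 0.631.

0.631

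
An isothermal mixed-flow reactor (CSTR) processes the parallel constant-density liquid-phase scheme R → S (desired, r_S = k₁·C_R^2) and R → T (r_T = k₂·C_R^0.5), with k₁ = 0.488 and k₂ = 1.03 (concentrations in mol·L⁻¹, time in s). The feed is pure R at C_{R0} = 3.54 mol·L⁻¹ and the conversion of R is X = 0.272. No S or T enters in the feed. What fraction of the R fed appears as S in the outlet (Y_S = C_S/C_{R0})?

Exit C_R = C_{R0}(1−X) = 3.54×0.728 = 2.577 mol·L⁻¹.
In a CSTR the entire volume is at exit conditions, so r_S = 0.488×2.577^2 = 3.241 and r_T = 1.03×2.577^0.5 = 1.654.
Fraction of consumed R going to S: r_S/(r_S+r_T) = 0.6622.
C_S = 0.6622·C_{R0}·X = 0.6622×3.54×0.272 = 0.638 mol·L⁻¹; Y_S = C_S/C_{R0} = 0.180.

0.180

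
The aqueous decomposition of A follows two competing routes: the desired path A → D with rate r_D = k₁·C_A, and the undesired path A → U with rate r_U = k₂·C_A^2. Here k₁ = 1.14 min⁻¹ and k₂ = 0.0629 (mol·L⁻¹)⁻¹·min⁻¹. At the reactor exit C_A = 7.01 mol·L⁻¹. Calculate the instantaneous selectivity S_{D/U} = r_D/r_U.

2.59

S_{D/U} = r_D/r_U = (k₁·C_A)/(k₂·C_A^2) = (k₁/k₂)·C_A⁻¹.
= (1.14×7.010) / (0.0629×7.010^2) = 7.991/3.091 = 2.59.
The undesired path is higher order in A, so low C_A (CSTR or dilute feed) favours D.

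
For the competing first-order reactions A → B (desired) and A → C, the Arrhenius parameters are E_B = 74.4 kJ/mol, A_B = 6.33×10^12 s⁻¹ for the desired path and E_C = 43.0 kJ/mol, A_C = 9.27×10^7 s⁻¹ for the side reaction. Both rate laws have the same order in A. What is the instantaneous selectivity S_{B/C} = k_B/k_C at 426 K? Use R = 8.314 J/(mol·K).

With equal orders, S_{B/C} = k_B/k_C = (A_B/A_C)·exp[(E_C−E_B)/(RT)].
(E_C−E_B)/(RT) = (43.0−74.4)×10³/(8.314×426) = -31400/3542 = -8.866.
k_B/k_C = (6.33×10^12/9.27×10^7)·exp(-8.866) = 68285 × 1.412×10^-4 = 9.64.

9.64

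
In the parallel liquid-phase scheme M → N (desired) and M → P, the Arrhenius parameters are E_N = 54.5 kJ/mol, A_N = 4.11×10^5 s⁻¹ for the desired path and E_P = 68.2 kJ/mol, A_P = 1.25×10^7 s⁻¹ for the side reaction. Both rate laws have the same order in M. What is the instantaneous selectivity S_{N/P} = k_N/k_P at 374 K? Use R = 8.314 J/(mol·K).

With equal orders, S_{N/P} = k_N/k_P = (A_N/A_P)·exp[(E_P−E_N)/(RT)].
(E_P−E_N)/(RT) = (68.2−54.5)×10³/(8.314×374) = 13700/3109 = 4.406.
k_N/k_P = (4.11×10^5/1.25×10^7)·exp(4.406) = 0.03288 × 81.94 = 2.69.
Since E_N < E_P, lowering the temperature improves selectivity toward N.

2.69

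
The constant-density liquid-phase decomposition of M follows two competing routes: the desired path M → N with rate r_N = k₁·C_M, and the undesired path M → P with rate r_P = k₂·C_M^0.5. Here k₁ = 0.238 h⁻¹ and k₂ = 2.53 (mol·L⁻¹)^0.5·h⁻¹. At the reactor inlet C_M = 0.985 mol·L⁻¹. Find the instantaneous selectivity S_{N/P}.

0.0934

S_{N/P} = r_N/r_P = (k₁·C_M)/(k₂·C_M^0.5) = (k₁/k₂)·C_M^0.5.
= (0.238×0.9850) / (2.53×0.9850^0.5) = 0.2344/2.511 = 0.0934.
Since the desired path is higher order in M, keeping C_M high (PFR or concentrated feed) favours N.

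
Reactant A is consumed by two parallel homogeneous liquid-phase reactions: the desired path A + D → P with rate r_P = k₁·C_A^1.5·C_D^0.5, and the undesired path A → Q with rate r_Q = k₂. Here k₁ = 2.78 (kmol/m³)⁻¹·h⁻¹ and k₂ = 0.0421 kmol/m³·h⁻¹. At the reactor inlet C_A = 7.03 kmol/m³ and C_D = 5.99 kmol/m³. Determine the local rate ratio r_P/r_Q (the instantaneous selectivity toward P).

3012

S_{P/Q} = r_P/r_Q = (k₁·C_A^1.5·C_D^0.5)/(k₂) = (k₁/k₂)·C_A^1.5·C_D^0.5.
= (2.78×7.030^1.5×5.990^0.5) / (0.0421) = 126.8/0.04210 = 3012.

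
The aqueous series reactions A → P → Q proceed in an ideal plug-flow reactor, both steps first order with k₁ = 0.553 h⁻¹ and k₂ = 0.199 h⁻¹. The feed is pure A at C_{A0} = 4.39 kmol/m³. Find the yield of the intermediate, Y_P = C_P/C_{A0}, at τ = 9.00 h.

0.250

The intermediate concentration in a first-order A→B→C sequence is C_P = k₁C_{A0}(e^(−k₁τ) − e^(−k₂τ))/(k₂−k₁).
e^(−k₁τ) = e^(−0.553×9.00) = e^(−4.977) = 0.006895; e^(−k₂τ) = e^(−1.791) = 0.1668.
C_P = 0.553×4.39/(0.199−0.553) × (0.006895−0.1668) = (-6.858)×(-0.1599) = 1.097 kmol/m³.
Y_P = C_P/C_{A0} = 1.097/4.39 = 0.250.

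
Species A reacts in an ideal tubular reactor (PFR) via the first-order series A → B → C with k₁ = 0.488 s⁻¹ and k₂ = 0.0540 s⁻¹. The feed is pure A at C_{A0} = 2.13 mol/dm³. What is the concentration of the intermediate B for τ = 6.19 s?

1.60 mol/dm³

The intermediate concentration in a first-order A→B→C sequence is C_B = k₁C_{A0}(e^(−k₁τ) − e^(−k₂τ))/(k₂−k₁).
e^(−k₁τ) = e^(−0.488×6.19) = e^(−3.021) = 0.04877; e^(−k₂τ) = e^(−0.3343) = 0.7159.
C_B = 0.488×2.13/(0.0540−0.488) × (0.04877−0.7159) = (-2.395)×(-0.6671) = 1.598 mol/dm³.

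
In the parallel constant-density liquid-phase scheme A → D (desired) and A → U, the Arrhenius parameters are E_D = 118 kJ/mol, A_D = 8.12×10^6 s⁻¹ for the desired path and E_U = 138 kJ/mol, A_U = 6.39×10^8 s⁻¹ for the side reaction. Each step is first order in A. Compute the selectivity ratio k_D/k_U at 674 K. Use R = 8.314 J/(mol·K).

0.451

Since both paths have the same order in A, the concentration cancels and S_{D/U} = k_D/k_U = (A_D/A_U)·exp[(E_U−E_D)/(RT)].
(E_U−E_D)/(RT) = (138−118)×10³/(8.314×674) = 20000/5604 = 3.569.
k_D/k_U = (8.12×10^6/6.39×10^8)·exp(3.569) = 0.01271 × 35.49 = 0.451.
Since E_D < E_U, lowering the temperature improves selectivity toward D.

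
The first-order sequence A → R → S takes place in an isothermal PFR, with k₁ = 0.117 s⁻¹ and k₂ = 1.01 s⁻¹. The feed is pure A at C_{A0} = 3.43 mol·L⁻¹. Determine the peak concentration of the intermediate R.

0.300 mol·L⁻¹

Evaluating C_R at τ_opt = ln(k₂/k₁)/(k₂−k₁) gives C_{R,max}/C_{A0} = (k₁/k₂)^[k₂/(k₂−k₁)].
= (0.117/1.01)^(1.01/(1.01−0.117)) = (0.1158)^(1.131) = 0.08734.
C_{R,max} = 0.08734×3.43 = 0.300 mol·L⁻¹.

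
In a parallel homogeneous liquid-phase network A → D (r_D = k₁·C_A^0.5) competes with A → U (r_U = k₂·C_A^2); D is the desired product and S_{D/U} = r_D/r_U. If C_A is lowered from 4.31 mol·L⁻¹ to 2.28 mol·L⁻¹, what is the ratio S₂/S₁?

S_{D/U} = (k₁/k₂)·C_A^-1.5, so S₂/S₁ = (C_{A,2}/C_{A,1})^-1.5.
= (2.28/4.31)^(-1.5) = (0.5290)^(-1.5) = 2.60.
Selectivity toward D rises as C_A falls — low-concentration operation is favoured.

2.60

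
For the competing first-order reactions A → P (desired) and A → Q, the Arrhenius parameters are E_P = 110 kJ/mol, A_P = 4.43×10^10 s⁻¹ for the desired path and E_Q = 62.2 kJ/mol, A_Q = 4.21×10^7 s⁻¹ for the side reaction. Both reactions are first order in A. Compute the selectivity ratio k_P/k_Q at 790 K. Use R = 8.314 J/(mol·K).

0.727

k_P/k_Q = (A_P/A_Q)·exp[−(E_P−E_Q)/(RT)] = (A_P/A_Q)·exp[(E_Q−E_P)/(RT)].
(E_Q−E_P)/(RT) = (62.2−110)×10³/(8.314×790) = -47800/6568 = -7.278.
k_P/k_Q = (4.43×10^10/4.21×10^7)·exp(-7.278) = 1052 × 6.908×10^-4 = 0.727.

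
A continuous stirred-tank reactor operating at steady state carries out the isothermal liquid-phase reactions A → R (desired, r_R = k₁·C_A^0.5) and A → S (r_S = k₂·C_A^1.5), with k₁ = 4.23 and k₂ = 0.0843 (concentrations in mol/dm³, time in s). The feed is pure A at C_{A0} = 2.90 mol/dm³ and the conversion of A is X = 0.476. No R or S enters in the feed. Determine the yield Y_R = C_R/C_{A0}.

Exit C_A = C_{A0}(1−X) = 2.90×0.524 = 1.520 mol/dm³.
In a CSTR the entire volume is at exit conditions, so r_R = 4.23×1.520^0.5 = 5.214 and r_S = 0.0843×1.520^1.5 = 0.1579.
Fraction of consumed A going to R: r_R/(r_R+r_S) = 0.9706.
C_R = 0.9706·C_{A0}·X = 0.9706×2.90×0.476 = 1.34 mol/dm³; Y_R = C_R/C_{A0} = 0.462.

0.462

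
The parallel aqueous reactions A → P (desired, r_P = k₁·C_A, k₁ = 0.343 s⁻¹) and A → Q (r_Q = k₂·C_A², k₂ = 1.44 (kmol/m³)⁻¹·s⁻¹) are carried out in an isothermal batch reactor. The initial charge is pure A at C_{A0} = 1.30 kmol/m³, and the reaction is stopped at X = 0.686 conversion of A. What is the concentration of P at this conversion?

0.207 kmol/m³

C_A = C_{A0}(1−X) = 0.4082 kmol/m³.
Along a PFR/batch, dC_P/dC_A = −r_P/(r_P+r_Q) = −k₁/(k₁+k₂·C_A).
Integrating from C_{A0} to C_A: C_P = (0.343/1.44)·ln[(0.343+1.44·1.30)/(0.343+1.44·0.408)] = 0.2382·ln(2.215/0.9308) = 0.2065 kmol/m³.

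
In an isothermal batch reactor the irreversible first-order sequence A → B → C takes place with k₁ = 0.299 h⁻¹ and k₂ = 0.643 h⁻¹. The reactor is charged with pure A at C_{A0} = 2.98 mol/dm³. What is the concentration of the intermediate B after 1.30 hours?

Solving the coupled first-order balances gives C_B(t) = [k₁/(k₂−k₁)]·C_{A0}·(e^(−k₁t) − e^(−k₂t)).
e^(−k₁t) = e^(−0.299×1.30) = e^(−0.3887) = 0.6779; e^(−k₂t) = e^(−0.8359) = 0.4335.
C_B = 0.299×2.98/(0.643−0.299) × (0.6779−0.4335) = 2.590×0.2445 = 0.6332 mol/dm³.

0.633 mol/dm³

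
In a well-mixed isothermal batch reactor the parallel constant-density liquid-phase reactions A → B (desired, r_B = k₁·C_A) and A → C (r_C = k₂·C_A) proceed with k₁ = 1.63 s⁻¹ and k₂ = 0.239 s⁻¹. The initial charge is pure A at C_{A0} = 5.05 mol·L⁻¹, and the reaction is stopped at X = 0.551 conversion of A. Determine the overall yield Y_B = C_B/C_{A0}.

0.481

C_A = C_{A0}(1−X) = 2.267 mol·L⁻¹.
Both paths are first order in A, so the instantaneous fraction to B is constant: dC_B/d(−C_A) = k₁/(k₁+k₂) = 0.8721.
C_B = 0.8721·(C_{A0}−C_A) = 0.8721×2.783 = 2.43 mol·L⁻¹.
Y_B = C_B/C_{A0} = 2.427/5.05 = 0.481.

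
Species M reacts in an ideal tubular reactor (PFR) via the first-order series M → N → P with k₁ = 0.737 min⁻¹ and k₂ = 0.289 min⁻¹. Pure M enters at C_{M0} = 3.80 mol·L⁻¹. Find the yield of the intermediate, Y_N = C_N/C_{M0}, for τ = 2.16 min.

Solving the coupled first-order balances gives C_N(τ) = [k₁/(k₂−k₁)]·C_{M0}·(e^(−k₁τ) − e^(−k₂τ)).
e^(−k₁τ) = e^(−0.737×2.16) = e^(−1.592) = 0.2035; e^(−k₂τ) = e^(−0.6242) = 0.5357.
C_N = 0.737×3.80/(0.289−0.737) × (0.2035−0.5357) = (-6.251)×(-0.3321) = 2.076 mol·L⁻¹.
Y_N = C_N/C_{M0} = 2.076/3.80 = 0.546.

0.546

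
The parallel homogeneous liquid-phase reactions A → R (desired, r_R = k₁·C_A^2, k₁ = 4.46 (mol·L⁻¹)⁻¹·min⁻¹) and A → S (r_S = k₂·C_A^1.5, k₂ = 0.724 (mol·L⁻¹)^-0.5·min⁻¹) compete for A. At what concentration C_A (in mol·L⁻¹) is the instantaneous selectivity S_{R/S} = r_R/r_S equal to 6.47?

1.10 mol·L⁻¹

S_{R/S} = (k₁/k₂)·C_A^0.5 ⇒ C_A = (S·k₂/k₁)^(2).
= (6.47×0.724/4.46)^(2) = (1.050)^(2) = 1.10 mol·L⁻¹.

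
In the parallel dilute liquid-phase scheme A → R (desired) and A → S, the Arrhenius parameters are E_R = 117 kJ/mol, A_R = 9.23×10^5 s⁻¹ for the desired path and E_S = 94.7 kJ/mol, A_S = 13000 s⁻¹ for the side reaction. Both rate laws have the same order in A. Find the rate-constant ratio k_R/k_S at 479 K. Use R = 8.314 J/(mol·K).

k_R/k_S = (A_R/A_S)·exp[−(E_R−E_S)/(RT)] = (A_R/A_S)·exp[(E_S−E_R)/(RT)].
(E_S−E_R)/(RT) = (94.7−117)×10³/(8.314×479) = -22300/3982 = -5.600.
k_R/k_S = (9.23×10^5/13000)·exp(-5.600) = 71.00 × 0.003699 = 0.263.
Since E_R > E_S, raising the temperature improves selectivity toward R.

0.263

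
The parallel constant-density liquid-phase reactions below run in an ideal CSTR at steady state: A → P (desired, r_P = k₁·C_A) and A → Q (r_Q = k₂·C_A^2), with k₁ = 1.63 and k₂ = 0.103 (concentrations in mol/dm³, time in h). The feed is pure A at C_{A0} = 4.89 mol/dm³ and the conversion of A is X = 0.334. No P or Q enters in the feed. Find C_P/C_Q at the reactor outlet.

Exit C_A = C_{A0}(1−X) = 4.89×0.666 = 3.257 mol/dm³.
In a CSTR the entire volume is at exit conditions, so r_P = 1.63×3.257 = 5.308 and r_Q = 0.103×3.257^2 = 1.092.
Overall selectivity = C_P/C_Q = r_Pτ/(r_Qτ) = r_P/r_Q = 4.86.

4.86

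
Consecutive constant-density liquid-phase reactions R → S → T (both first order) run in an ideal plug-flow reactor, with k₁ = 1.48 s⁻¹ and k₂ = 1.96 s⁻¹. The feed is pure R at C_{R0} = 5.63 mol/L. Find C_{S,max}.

For a first-order series the maximum intermediate yield is C_{S,max}/C_{R0} = (k₁/k₂)^[k₂/(k₂−k₁)].
= (1.48/1.96)^(1.96/(1.96−1.48)) = (0.7551)^(4.083) = 0.3176.
C_{S,max} = 0.3176×5.63 = 1.79 mol/L.

1.79 mol/L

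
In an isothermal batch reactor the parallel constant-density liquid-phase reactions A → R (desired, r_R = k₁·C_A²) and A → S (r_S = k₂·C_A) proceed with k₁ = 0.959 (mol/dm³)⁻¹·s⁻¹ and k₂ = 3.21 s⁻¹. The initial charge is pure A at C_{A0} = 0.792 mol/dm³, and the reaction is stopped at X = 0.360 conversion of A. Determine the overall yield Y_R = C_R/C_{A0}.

C_A = C_{A0}(1−X) = 0.5069 mol/dm³.
Along a PFR/batch, dC_S/dC_A = −r_S/(r_R+r_S) = −k₂/(k₂+k₁·C_A).
Integrating from C_{A0} to C_A: C_S = (3.21/0.959)·ln[(3.21+0.959·0.792)/(3.21+0.959·0.507)] = 3.347·ln(3.970/3.696) = 0.2389 mol/dm³.
Then C_R = (C_{A0}−C_A) − C_S = 0.2851 − 0.2389 = 0.04623 mol/dm³.
Y_R = C_R/C_{A0} = 0.04623/0.792 = 0.0584.

0.0584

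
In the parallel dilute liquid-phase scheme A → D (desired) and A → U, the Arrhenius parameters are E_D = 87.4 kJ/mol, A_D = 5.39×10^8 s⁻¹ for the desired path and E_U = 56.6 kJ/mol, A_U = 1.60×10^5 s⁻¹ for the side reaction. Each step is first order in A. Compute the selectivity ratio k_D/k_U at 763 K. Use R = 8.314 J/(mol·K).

26.2

Since both paths have the same order in A, the concentration cancels and S_{D/U} = k_D/k_U = (A_D/A_U)·exp[(E_U−E_D)/(RT)].
(E_U−E_D)/(RT) = (56.6−87.4)×10³/(8.314×763) = -30800/6344 = -4.855.
k_D/k_U = (5.39×10^8/1.60×10^5)·exp(-4.855) = 3369 × 0.007787 = 26.2.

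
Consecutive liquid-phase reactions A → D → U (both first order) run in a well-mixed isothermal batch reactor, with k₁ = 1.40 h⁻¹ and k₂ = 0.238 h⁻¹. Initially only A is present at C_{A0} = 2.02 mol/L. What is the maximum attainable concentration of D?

1.41 mol/L

At the optimum, C_{D,max}/C_{A0} = (k₁/k₂)^[k₂/(k₂−k₁)].
= (1.40/0.238)^(0.238/(0.238−1.40)) = (5.882)^(-0.2048) = 0.6956.
C_{D,max} = 0.6956×2.02 = 1.41 mol/L.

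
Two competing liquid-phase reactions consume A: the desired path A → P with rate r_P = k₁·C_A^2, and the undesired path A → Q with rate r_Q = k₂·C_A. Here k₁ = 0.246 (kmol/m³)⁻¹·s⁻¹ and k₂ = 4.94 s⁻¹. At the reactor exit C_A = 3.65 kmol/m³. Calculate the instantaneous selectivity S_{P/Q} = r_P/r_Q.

0.182

S_{P/Q} = r_P/r_Q = (k₁·C_A^2)/(k₂·C_A) = (k₁/k₂)·C_A.
= (0.246×3.650^2) / (4.94×3.650) = 3.277/18.03 = 0.182.
Since the desired path is higher order in A, keeping C_A high (PFR or concentrated feed) favours P.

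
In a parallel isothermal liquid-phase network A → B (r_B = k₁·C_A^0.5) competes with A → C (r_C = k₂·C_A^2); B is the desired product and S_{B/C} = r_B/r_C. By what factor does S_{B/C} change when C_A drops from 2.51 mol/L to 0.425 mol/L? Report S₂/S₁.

14.4

S_{B/C} = (k₁/k₂)·C_A^-1.5, so S₂/S₁ = (C_{A,2}/C_{A,1})^-1.5.
= (0.425/2.51)^(-1.5) = (0.1693)^(-1.5) = 14.4.
Selectivity toward B rises as C_A falls — low-concentration operation is favoured.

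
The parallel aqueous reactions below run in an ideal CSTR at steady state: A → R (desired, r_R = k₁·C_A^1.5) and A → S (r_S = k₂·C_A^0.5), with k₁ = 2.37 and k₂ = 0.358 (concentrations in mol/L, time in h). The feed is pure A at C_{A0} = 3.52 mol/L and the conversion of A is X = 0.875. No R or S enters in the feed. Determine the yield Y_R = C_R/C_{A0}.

0.651

Exit C_A = C_{A0}(1−X) = 3.52×0.125 = 0.4400 mol/L.
In a CSTR the entire volume is at exit conditions, so r_R = 2.37×0.4400^1.5 = 0.6917 and r_S = 0.358×0.4400^0.5 = 0.2375.
Fraction of consumed A going to R: r_R/(r_R+r_S) = 0.7444.
C_R = 0.7444·C_{A0}·X = 0.7444×3.52×0.875 = 2.29 mol/L; Y_R = C_R/C_{A0} = 0.651.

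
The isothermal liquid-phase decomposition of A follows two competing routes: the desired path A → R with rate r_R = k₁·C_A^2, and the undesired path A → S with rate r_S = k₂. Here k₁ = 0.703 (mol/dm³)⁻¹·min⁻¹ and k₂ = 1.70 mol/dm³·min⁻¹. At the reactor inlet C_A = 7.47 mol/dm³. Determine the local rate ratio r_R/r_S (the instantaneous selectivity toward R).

S_{R/S} = r_R/r_S = (k₁·C_A^2)/(k₂) = (k₁/k₂)·C_A^2.
= (0.703×7.470^2) / (1.70) = 39.23/1.700 = 23.1.
Since the desired path is higher order in A, keeping C_A high (PFR or concentrated feed) favours R.

23.1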